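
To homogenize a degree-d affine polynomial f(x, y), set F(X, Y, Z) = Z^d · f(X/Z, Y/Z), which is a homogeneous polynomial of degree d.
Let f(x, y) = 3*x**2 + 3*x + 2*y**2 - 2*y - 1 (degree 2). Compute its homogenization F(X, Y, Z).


F(X, Y, Z) = 3*X**2 + 3*X*Z + 2*Y**2 - 2*Y*Z - Z**2

deg(f) = 2.
Substitute x = X/Z, y = Y/Z into f, then multiply by Z^2.
  monomial 3·x^2·y^0 ↦ 3·X^2·Y^0·Z^0.
  monomial 3·x^1·y^0 ↦ 3·X^1·Y^0·Z^1.
  monomial 2·x^0·y^2 ↦ 2·X^0·Y^2·Z^0.
  monomial -2·x^0·y^1 ↦ -2·X^0·Y^1·Z^1.
  monomial -1·x^0·y^0 ↦ -1·X^0·Y^0·Z^2.
Collecting: F(X, Y, Z) = 3*X**2 + 3*X*Z + 2*Y**2 - 2*Y*Z - Z**2.


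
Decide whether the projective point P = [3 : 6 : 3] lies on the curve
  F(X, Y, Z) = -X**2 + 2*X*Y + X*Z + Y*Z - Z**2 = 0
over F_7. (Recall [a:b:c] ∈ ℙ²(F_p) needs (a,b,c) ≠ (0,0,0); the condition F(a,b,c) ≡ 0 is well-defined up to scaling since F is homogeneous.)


F(3,6,3) ≡ 3 (mod 7); P is NOT on the curve.

Evaluate F(3, 6, 3) term-by-term (mod 7).
  -X**2 ↦ -1·9·1·1 = -9
  2*X*Y ↦ 2·3·6·1 = 36
  X*Z ↦ 1·3·1·3 = 9
  Y*Z ↦ 1·1·6·3 = 18
  -Z**2 ↦ -1·1·1·9 = -9
Sum: F(3, 6, 3) = (-9) + (36) + (9) + (18) + (-9) = 45.
Reducing mod 7: 45 ≡ 3 (mod 7).
Since F(a, b, c) ≡ 3 ≠ 0 (mod 7), P does NOT lie on the curve.


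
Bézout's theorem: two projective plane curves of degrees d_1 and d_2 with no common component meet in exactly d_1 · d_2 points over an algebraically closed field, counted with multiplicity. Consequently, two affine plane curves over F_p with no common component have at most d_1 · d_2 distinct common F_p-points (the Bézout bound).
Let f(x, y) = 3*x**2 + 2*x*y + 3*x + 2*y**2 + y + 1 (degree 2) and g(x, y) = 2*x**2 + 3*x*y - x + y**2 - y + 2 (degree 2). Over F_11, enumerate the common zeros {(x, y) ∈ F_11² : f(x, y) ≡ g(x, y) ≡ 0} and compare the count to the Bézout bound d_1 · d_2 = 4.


Common zeros: {(4, 6)}; count = 1; Bézout bound = 4.

deg(f) = 2, deg(g) = 2, so Bézout bound = 4.
Scan x ∈ F_11. For each x, list the y ∈ F_11 with f(x, y) ≡ 0 and those with g(x, y) ≡ 0 (mod 11); the common zeros in that column are the intersection.
  x = 0: f ≡ 0 at y ∈ {2, 3}; g ≡ 0 at y ∈ {5, 7}; common: ∅.
  x = 1: f ≡ 0 at y ∈ ∅; g ≡ 0 at y ∈ {2, 7}; common: ∅.
  x = 2: f ≡ 0 at y ∈ {6, 8}; g ≡ 0 at y ∈ {2, 4}; common: ∅.
  x = 3: f ≡ 0 at y ∈ ∅; g ≡ 0 at y ∈ ∅; common: ∅.
  x = 4: f ≡ 0 at y ∈ {6}; g ≡ 0 at y ∈ {5, 6}; common: {6}.
  x = 5: f ≡ 0 at y ∈ {2, 9}; g ≡ 0 at y ∈ ∅; common: ∅.
  x = 6: f ≡ 0 at y ∈ {5}; g ≡ 0 at y ∈ ∅; common: ∅.
  x = 7: f ≡ 0 at y ∈ ∅; g ≡ 0 at y ∈ ∅; common: ∅.
  x = 8: f ≡ 0 at y ∈ {3, 5}; g ≡ 0 at y ∈ ∅; common: ∅.
  x = 9: f ≡ 0 at y ∈ ∅; g ≡ 0 at y ∈ {3, 4}; common: ∅.
  x = 10: f ≡ 0 at y ∈ {8, 9}; g ≡ 0 at y ∈ ∅; common: ∅.
Collecting: common zeros = {(4, 6)}, so the count is 1.
Comparison with the Bézout bound: 1 ≤ 4 = deg(f)·deg(g), as expected for curves with no common component (the affine F_11-count falls short of the bound because intersections may lie at infinity, over extension fields, or carry multiplicity).


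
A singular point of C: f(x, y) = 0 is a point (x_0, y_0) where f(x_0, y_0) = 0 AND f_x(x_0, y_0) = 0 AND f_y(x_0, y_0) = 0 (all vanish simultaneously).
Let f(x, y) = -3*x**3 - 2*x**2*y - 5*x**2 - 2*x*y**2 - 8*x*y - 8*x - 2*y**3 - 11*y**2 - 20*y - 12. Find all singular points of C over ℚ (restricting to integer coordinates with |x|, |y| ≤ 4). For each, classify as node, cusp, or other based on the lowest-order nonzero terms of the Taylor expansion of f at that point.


Singular points: {(0, -2)}; classification: node.

Compute partial derivatives:
  f_x = -9*x**2 - 4*x*y - 10*x - 2*y**2 - 8*y - 8.
  f_y = -2*x**2 - 4*x*y - 8*x - 6*y**2 - 22*y - 20.
Scan x_0 ∈ {−4, ..., 4}. For each x_0, f_y(x_0, y) is a polynomial in y; find its integer roots y ∈ {−4, ..., 4}, then test f_x and f at those candidates.
  x = -4: f_y(-4, y) = -6*y**2 - 6*y - 20; no integer root y with |y| ≤ 4.
  x = -3: f_y(-3, y) = -6*y**2 - 10*y - 14; no integer root y with |y| ≤ 4.
  x = -2: f_y(-2, y) = -6*y**2 - 14*y - 12; no integer root y with |y| ≤ 4.
  x = -1: f_y(-1, y) = -6*y**2 - 18*y - 14; no integer root y with |y| ≤ 4.
  x = 0: f_y(0, y) = -6*y**2 - 22*y - 20; vanishes at y ∈ {-2}. (0, -2): f_x = 0, f = 0 — SINGULAR.
  x = 1: f_y(1, y) = -6*y**2 - 26*y - 30; no integer root y with |y| ≤ 4.
  x = 2: f_y(2, y) = -6*y**2 - 30*y - 44; no integer root y with |y| ≤ 4.
  x = 3: f_y(3, y) = -6*y**2 - 34*y - 62; no integer root y with |y| ≤ 4.
  x = 4: f_y(4, y) = -6*y**2 - 38*y - 84; no integer root y with |y| ≤ 4.
Only singular point on the grid: (0, -2).
Classify: substitute x = 0 + u, y = -2 + v and expand: f = -3*u**3 - 2*u**2*v - u**2 - 2*u*v**2 - 2*v**3 + v**2.
No constant or linear terms (consistent with a singular point). Quadratic part: -u**2 + v**2. Cubic part: -3*u**3 - 2*u**2*v - 2*u*v**2 - 2*v**3.
The quadratic part v**2 - u**2 = (v − u)(v + u) splits into two distinct linear factors, so there are two distinct tangent lines y − -2 = ±(x − 0) — this is a node (ordinary double point).
Classification: node.


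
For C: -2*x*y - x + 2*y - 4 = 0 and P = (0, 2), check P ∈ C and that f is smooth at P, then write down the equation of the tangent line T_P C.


Tangent line at P: -5*x + 2*y - 4 = 0.

Step 1: f(0, 2) = 0, so P lies on C.
Step 2: partial derivatives
  f_x(x, y) = -2*y - 1, f_y(x, y) = 2 - 2*x.
  f_x(P) = -5, f_y(P) = 2 (gradient nonzero, so P is smooth).
Step 3: tangent line at P: -5·(x − 0) + 2·(y − 2) = 0.
Expanding: -5*x + 2*y - 4 = 0.


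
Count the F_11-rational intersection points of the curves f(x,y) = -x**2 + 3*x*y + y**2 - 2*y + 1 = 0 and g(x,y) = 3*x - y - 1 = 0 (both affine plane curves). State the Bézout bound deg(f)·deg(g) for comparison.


Common zeros: ∅; count = 0; Bézout bound = 2.

deg(f) = 2, deg(g) = 1, so Bézout bound = 2.
Scan x ∈ F_11. For each x, list the y ∈ F_11 with f(x, y) ≡ 0 and those with g(x, y) ≡ 0 (mod 11); the common zeros in that column are the intersection.
  x = 0: f ≡ 0 at y ∈ {1}; g ≡ 0 at y ∈ {10}; common: ∅.
  x = 1: f ≡ 0 at y ∈ {0, 10}; g ≡ 0 at y ∈ {2}; common: ∅.
  x = 2: f ≡ 0 at y ∈ ∅; g ≡ 0 at y ∈ {5}; common: ∅.
  x = 3: f ≡ 0 at y ∈ {1, 3}; g ≡ 0 at y ∈ {8}; common: ∅.
  x = 4: f ≡ 0 at y ∈ ∅; g ≡ 0 at y ∈ {0}; common: ∅.
  x = 5: f ≡ 0 at y ∈ {4, 5}; g ≡ 0 at y ∈ {3}; common: ∅.
  x = 6: f ≡ 0 at y ∈ {3}; g ≡ 0 at y ∈ {6}; common: ∅.
  x = 7: f ≡ 0 at y ∈ {4, 10}; g ≡ 0 at y ∈ {9}; common: ∅.
  x = 8: f ≡ 0 at y ∈ ∅; g ≡ 0 at y ∈ {1}; common: ∅.
  x = 9: f ≡ 0 at y ∈ ∅; g ≡ 0 at y ∈ {4}; common: ∅.
  x = 10: f ≡ 0 at y ∈ {0, 5}; g ≡ 0 at y ∈ {7}; common: ∅.
Collecting: common zeros = ∅, so the count is 0.
Comparison with the Bézout bound: 0 ≤ 2 = deg(f)·deg(g), as expected for curves with no common component (the affine F_11-count falls short of the bound because intersections may lie at infinity, over extension fields, or carry multiplicity).


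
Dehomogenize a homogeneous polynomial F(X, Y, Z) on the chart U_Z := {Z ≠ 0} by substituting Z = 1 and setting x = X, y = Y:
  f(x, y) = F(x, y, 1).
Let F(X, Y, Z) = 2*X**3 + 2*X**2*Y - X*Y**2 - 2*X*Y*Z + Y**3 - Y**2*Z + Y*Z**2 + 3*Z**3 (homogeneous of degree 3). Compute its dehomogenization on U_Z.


f(x, y) = 2*x**3 + 2*x**2*y - x*y**2 - 2*x*y + y**3 - y**2 + y + 3

On U_Z we set Z = 1. Each monomial c·X^i·Y^j·Z^k in F becomes c·x^i·y^j·1^k = c·x^i·y^j.
Substituting Z = 1: F(X, Y, 1) = 2*x**3 + 2*x**2*y - x*y**2 - 2*x*y + y**3 - y**2 + y + 3.
Note: deg(f) ≤ deg(F) = 3; strict inequality happens when F is divisible by Z (lost terms).


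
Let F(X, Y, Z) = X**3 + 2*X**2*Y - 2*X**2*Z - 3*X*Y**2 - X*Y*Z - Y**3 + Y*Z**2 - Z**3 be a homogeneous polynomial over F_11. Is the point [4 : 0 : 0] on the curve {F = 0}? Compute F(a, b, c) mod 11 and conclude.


F(4,0,0) ≡ 9 (mod 11); P is NOT on the curve.

Evaluate F(4, 0, 0) term-by-term (mod 11).
  X**3 ↦ 1·64·1·1 = 64
  2*X**2*Y ↦ 2·16·0·1 = 0
  -2*X**2*Z ↦ -2·16·1·0 = 0
  -3*X*Y**2 ↦ -3·4·0·1 = 0
  -X*Y*Z ↦ -1·4·0·0 = 0
  -Y**3 ↦ -1·1·0·1 = 0
  Y*Z**2 ↦ 1·1·0·0 = 0
  -Z**3 ↦ -1·1·1·0 = 0
Sum: F(4, 0, 0) = (64) + (0) + (0) + (0) + (0) + (0) + (0) + (0) = 64.
Reducing mod 11: 64 ≡ 9 (mod 11).
Since F(a, b, c) ≡ 9 ≠ 0 (mod 11), P does NOT lie on the curve.


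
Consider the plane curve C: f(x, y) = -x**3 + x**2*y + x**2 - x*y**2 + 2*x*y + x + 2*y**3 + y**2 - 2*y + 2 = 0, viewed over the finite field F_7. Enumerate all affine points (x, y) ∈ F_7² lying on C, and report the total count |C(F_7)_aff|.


Affine F_7-points: {(1, 2), (1, 6), (2, 0), (2, 1), (2, 3), (3, 1), (3, 2), (3, 5), (4, 0), (4, 1), (4, 4), (6, 2)}; count = 12.

For each of the 49 pairs (x, y) ∈ F_7², evaluate f(x, y) mod 7. Record the zeros.
  x = 0: [0↦2, 1↦3, 2↦4, 3↦3, 4↦5, 5↦1, 6↦3]  zeros at y ∈ ∅
  x = 1: [0↦3, 1↦6, 2↦0, 3↦4, 4↦2, 5↦6, 6↦0]  zeros at y ∈ {2, 6}
  x = 2: [0↦0, 1↦0, 2↦3, 3↦0, 4↦3, 5↦3, 6↦5]  zeros at y ∈ {0, 1, 3}
  x = 3: [0↦1, 1↦0, 2↦0, 3↦6, 4↦2, 5↦0, 6↦5]  zeros at y ∈ {1, 2, 5}
  x = 4: [0↦0, 1↦0, 2↦6, 3↦2, 4↦0, 5↦5, 6↦1]  zeros at y ∈ {0, 1, 4}
  x = 5: [0↦5, 1↦1, 2↦1, 3↦3, 4↦5, 5↦5, 6↦1]  zeros at y ∈ ∅
  x = 6: [0↦3, 1↦4, 2↦0, 3↦3, 4↦4, 5↦1, 6↦6]  zeros at y ∈ {2}
Collecting zeros: affine points = {(1, 2), (1, 6), (2, 0), (2, 1), (2, 3), (3, 1), (3, 2), (3, 5), (4, 0), (4, 1), (4, 4), (6, 2)}.
Total count |C(F_7)_aff| = 12.


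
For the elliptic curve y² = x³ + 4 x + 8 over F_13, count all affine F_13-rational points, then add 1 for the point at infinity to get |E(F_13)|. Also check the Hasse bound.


Affine points = {(1, 0), (4, 6), (4, 7), (5, 6), (5, 7), (6, 1), (6, 12), (12, 4), (12, 9)}; affine count = 9; |E(F_13)| = 10.

Discriminant check: Δ ∝ 4a³ + 27b² = 4·4³ + 27·8² = 4·64 + 27·64 ≡ 8 (mod 13). Nonzero ⇒ E is nonsingular.
For each x ∈ F_13, compute rhs = x³ + 4·x + 8 mod 13, then count y ∈ F_13 with y² ≡ rhs.
  x = 0: rhs = 8, matching y values: none (0 points).
  x = 1: rhs = 0, matching y values: 0 (1 points).
  x = 2: rhs = 11, matching y values: none (0 points).
  x = 3: rhs = 8, matching y values: none (0 points).
  x = 4: rhs = 10, matching y values: 6, 7 (2 points).
  x = 5: rhs = 10, matching y values: 6, 7 (2 points).
  x = 6: rhs = 1, matching y values: 1, 12 (2 points).
  x = 7: rhs = 2, matching y values: none (0 points).
  x = 8: rhs = 6, matching y values: none (0 points).
  x = 9: rhs = 6, matching y values: none (0 points).
  x = 10: rhs = 8, matching y values: none (0 points).
  x = 11: rhs = 5, matching y values: none (0 points).
  x = 12: rhs = 3, matching y values: 4, 9 (2 points).
Total affine count: 9.
Full point count |E(F_13)| = 9 + 1 = 10.
Hasse bound: |10 − (13+1)| = |-4| = 4 ≤ 2√13 ≈ 7.2111 ✓.


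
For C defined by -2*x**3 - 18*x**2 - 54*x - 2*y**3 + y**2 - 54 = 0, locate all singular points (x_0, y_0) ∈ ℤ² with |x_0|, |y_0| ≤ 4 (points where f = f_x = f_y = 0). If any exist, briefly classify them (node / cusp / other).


Singular points: {(-3, 0)}; classification: cusp.

Compute partial derivatives:
  f_x = -6*x**2 - 36*x - 54.
  f_y = -6*y**2 + 2*y.
Scan x_0 ∈ {−4, ..., 4}. For each x_0, f_y(x_0, y) is a polynomial in y; find its integer roots y ∈ {−4, ..., 4}, then test f_x and f at those candidates.
  x = -4: f_y(-4, y) = -6*y**2 + 2*y; vanishes at y ∈ {0}. (-4, 0): f_x = -6 ≠ 0.
  x = -3: f_y(-3, y) = -6*y**2 + 2*y; vanishes at y ∈ {0}. (-3, 0): f_x = 0, f = 0 — SINGULAR.
  x = -2: f_y(-2, y) = -6*y**2 + 2*y; vanishes at y ∈ {0}. (-2, 0): f_x = -6 ≠ 0.
  x = -1: f_y(-1, y) = -6*y**2 + 2*y; vanishes at y ∈ {0}. (-1, 0): f_x = -24 ≠ 0.
  x = 0: f_y(0, y) = -6*y**2 + 2*y; vanishes at y ∈ {0}. (0, 0): f_x = -54 ≠ 0.
  x = 1: f_y(1, y) = -6*y**2 + 2*y; vanishes at y ∈ {0}. (1, 0): f_x = -96 ≠ 0.
  x = 2: f_y(2, y) = -6*y**2 + 2*y; vanishes at y ∈ {0}. (2, 0): f_x = -150 ≠ 0.
  x = 3: f_y(3, y) = -6*y**2 + 2*y; vanishes at y ∈ {0}. (3, 0): f_x = -216 ≠ 0.
  x = 4: f_y(4, y) = -6*y**2 + 2*y; vanishes at y ∈ {0}. (4, 0): f_x = -294 ≠ 0.
Only singular point on the grid: (-3, 0).
Classify: substitute x = -3 + u, y = 0 + v and expand: f = -2*u**3 - 2*v**3 + v**2.
No constant or linear terms (consistent with a singular point). Quadratic part: v**2. Cubic part: -2*u**3 - 2*v**3.
The quadratic part v**2 is a perfect square, so there is a single (double) tangent line v = 0, i.e. y = 0. Restricting the cubic part to that line (v = 0) leaves -2*u**3 ≠ 0, so f is not divisible by v and the branch is v² ≈ 2*u**3 to lowest order — this is a cusp.
Classification: cusp.


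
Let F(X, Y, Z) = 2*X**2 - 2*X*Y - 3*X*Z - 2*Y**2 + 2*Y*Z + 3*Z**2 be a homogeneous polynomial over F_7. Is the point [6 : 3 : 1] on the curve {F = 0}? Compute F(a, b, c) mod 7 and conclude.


F(6,3,1) ≡ 2 (mod 7); P is NOT on the curve.

Evaluate F(6, 3, 1) term-by-term (mod 7).
  2*X**2 ↦ 2·36·1·1 = 72
  -2*X*Y ↦ -2·6·3·1 = -36
  -3*X*Z ↦ -3·6·1·1 = -18
  -2*Y**2 ↦ -2·1·9·1 = -18
  2*Y*Z ↦ 2·1·3·1 = 6
  3*Z**2 ↦ 3·1·1·1 = 3
Sum: F(6, 3, 1) = (72) + (-36) + (-18) + (-18) + (6) + (3) = 9.
Reducing mod 7: 9 ≡ 2 (mod 7).
Since F(a, b, c) ≡ 2 ≠ 0 (mod 7), P does NOT lie on the curve.


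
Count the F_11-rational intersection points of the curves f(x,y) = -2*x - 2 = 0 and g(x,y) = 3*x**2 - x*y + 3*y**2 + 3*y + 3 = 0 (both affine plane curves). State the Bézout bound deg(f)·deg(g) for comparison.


Common zeros: ∅; count = 0; Bézout bound = 2.

deg(f) = 1, deg(g) = 2, so Bézout bound = 2.
Scan x ∈ F_11. For each x, list the y ∈ F_11 with f(x, y) ≡ 0 and those with g(x, y) ≡ 0 (mod 11); the common zeros in that column are the intersection.
  x = 0: f ≡ 0 at y ∈ ∅; g ≡ 0 at y ∈ ∅; common: ∅.
  x = 1: f ≡ 0 at y ∈ ∅; g ≡ 0 at y ∈ {1, 2}; common: ∅.
  x = 2: f ≡ 0 at y ∈ ∅; g ≡ 0 at y ∈ ∅; common: ∅.
  x = 3: f ≡ 0 at y ∈ ∅; g ≡ 0 at y ∈ {1, 10}; common: ∅.
  x = 4: f ≡ 0 at y ∈ ∅; g ≡ 0 at y ∈ {5, 10}; common: ∅.
  x = 5: f ≡ 0 at y ∈ ∅; g ≡ 0 at y ∈ {3, 5}; common: ∅.
  x = 6: f ≡ 0 at y ∈ ∅; g ≡ 0 at y ∈ ∅; common: ∅.
  x = 7: f ≡ 0 at y ∈ ∅; g ≡ 0 at y ∈ {2, 3}; common: ∅.
  x = 8: f ≡ 0 at y ∈ ∅; g ≡ 0 at y ∈ ∅; common: ∅.
  x = 9: f ≡ 0 at y ∈ ∅; g ≡ 0 at y ∈ ∅; common: ∅.
  x = 10: f ≡ 0 at y ∈ {0, 1, 2, 3, 4, 5, 6, 7, 8, 9, 10}; g ≡ 0 at y ∈ ∅; common: ∅.
Collecting: common zeros = ∅, so the count is 0.
Comparison with the Bézout bound: 0 ≤ 2 = deg(f)·deg(g), as expected for curves with no common component (the affine F_11-count falls short of the bound because intersections may lie at infinity, over extension fields, or carry multiplicity).


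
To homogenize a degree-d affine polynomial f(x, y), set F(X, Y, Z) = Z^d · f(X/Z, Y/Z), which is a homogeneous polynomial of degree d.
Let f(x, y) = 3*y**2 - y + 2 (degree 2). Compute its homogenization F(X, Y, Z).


F(X, Y, Z) = 3*Y**2 - Y*Z + 2*Z**2

deg(f) = 2.
Substitute x = X/Z, y = Y/Z into f, then multiply by Z^2.
  monomial 3·x^0·y^2 ↦ 3·X^0·Y^2·Z^0.
  monomial -1·x^0·y^1 ↦ -1·X^0·Y^1·Z^1.
  monomial 2·x^0·y^0 ↦ 2·X^0·Y^0·Z^2.
Collecting: F(X, Y, Z) = 3*Y**2 - Y*Z + 2*Z**2.


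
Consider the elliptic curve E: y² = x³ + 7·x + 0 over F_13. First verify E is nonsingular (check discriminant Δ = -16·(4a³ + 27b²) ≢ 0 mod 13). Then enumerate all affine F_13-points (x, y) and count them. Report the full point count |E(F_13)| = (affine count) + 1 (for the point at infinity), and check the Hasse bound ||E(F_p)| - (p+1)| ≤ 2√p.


Affine points = {(0, 0), (2, 3), (2, 10), (3, 3), (3, 10), (4, 1), (4, 12), (5, 2), (5, 11), (8, 3), (8, 10), (9, 5), (9, 8), (10, 2), (10, 11), (11, 2), (11, 11)}; affine count = 17; |E(F_13)| = 18.

Discriminant check: Δ ∝ 4a³ + 27b² = 4·7³ + 27·0² = 4·343 + 27·0 ≡ 7 (mod 13). Nonzero ⇒ E is nonsingular.
For each x ∈ F_13, compute rhs = x³ + 7·x + 0 mod 13, then count y ∈ F_13 with y² ≡ rhs.
  x = 0: rhs = 0, matching y values: 0 (1 points).
  x = 1: rhs = 8, matching y values: none (0 points).
  x = 2: rhs = 9, matching y values: 3, 10 (2 points).
  x = 3: rhs = 9, matching y values: 3, 10 (2 points).
  x = 4: rhs = 1, matching y values: 1, 12 (2 points).
  x = 5: rhs = 4, matching y values: 2, 11 (2 points).
  x = 6: rhs = 11, matching y values: none (0 points).
  x = 7: rhs = 2, matching y values: none (0 points).
  x = 8: rhs = 9, matching y values: 3, 10 (2 points).
  x = 9: rhs = 12, matching y values: 5, 8 (2 points).
  x = 10: rhs = 4, matching y values: 2, 11 (2 points).
  x = 11: rhs = 4, matching y values: 2, 11 (2 points).
  x = 12: rhs = 5, matching y values: none (0 points).
Total affine count: 17.
Full point count |E(F_13)| = 17 + 1 = 18.
Hasse bound: |18 − (13+1)| = |4| = 4 ≤ 2√13 ≈ 7.2111 ✓.


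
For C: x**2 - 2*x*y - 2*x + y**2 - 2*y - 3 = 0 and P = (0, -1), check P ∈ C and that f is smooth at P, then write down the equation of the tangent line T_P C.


Tangent line at P: -4*y - 4 = 0.

Step 1: f(0, -1) = 0, so P lies on C.
Step 2: partial derivatives
  f_x(x, y) = 2*x - 2*y - 2, f_y(x, y) = -2*x + 2*y - 2.
  f_x(P) = 0, f_y(P) = -4 (gradient nonzero, so P is smooth).
Step 3: tangent line at P: 0·(x − 0) + -4·(y − -1) = 0.
Expanding: -4*y - 4 = 0.


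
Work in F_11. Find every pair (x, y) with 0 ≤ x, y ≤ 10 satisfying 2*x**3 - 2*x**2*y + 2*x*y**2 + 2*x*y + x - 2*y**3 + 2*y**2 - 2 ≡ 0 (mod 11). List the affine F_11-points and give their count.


Affine F_11-points: {(0, 9), (1, 9), (3, 0), (3, 5), (3, 10), (4, 4), (5, 0), (5, 3), (8, 9), (10, 1), (10, 5)}; count = 11.

For each of the 121 pairs (x, y) ∈ F_11², evaluate f(x, y) mod 11. Record the zeros.
  x = 0: [0↦9, 1↦9, 2↦1, 3↦6, 4↦1, 5↦7, 6↦1, 7↦4, 8↦4, 9↦0, 10↦2]  zeros at y ∈ {9}
  x = 1: [0↦1, 1↦3, 2↦1, 3↦5, 4↦3, 5↦5, 6↦10, 7↦6, 8↦3, 9↦0, 10↦7]  zeros at y ∈ {9}
  x = 2: [0↦5, 1↦5, 2↦5, 3↦4, 4↦1, 5↦6, 6↦7, 7↦3, 8↦4, 9↦9, 10↦6]  zeros at y ∈ ∅
  x = 3: [0↦0, 1↦5, 2↦3, 3↦4, 4↦7, 5↦0, 6↦4, 7↦7, 8↦8, 9↦6, 10↦0]  zeros at y ∈ {0, 5, 10}
  x = 4: [0↦9, 1↦4, 2↦7, 3↦6, 4↦0, 5↦10, 6↦2, 7↦8, 8↦5, 9↦3, 10↦1]  zeros at y ∈ {4}
  x = 5: [0↦0, 1↦3, 2↦7, 3↦0, 4↦3, 5↦4, 6↦2, 7↦7, 8↦7, 9↦1, 10↦10]  zeros at y ∈ {0, 3}
  x = 6: [0↦7, 1↦3, 2↦4, 3↦9, 4↦6, 5↦5, 6↦5, 7↦5, 8↦4, 9↦1, 10↦6]  zeros at y ∈ ∅
  x = 7: [0↦9, 1↦5, 2↦10, 3↦1, 4↦10, 5↦3, 6↦1, 7↦3, 8↦8, 9↦4, 10↦1]  zeros at y ∈ ∅
  x = 8: [0↦7, 1↦10, 2↦4, 3↦10, 4↦5, 5↦10, 6↦2, 7↦2, 8↦9, 9↦0, 10↦7]  zeros at y ∈ {9}
  x = 9: [0↦2, 1↦8, 2↦9, 3↦4, 4↦3, 5↦5, 6↦9, 7↦3, 8↦8, 9↦1, 10↦3]  zeros at y ∈ ∅
  x = 10: [0↦6, 1↦0, 2↦4, 3↦6, 4↦5, 5↦0, 6↦1, 7↦7, 8↦6, 9↦8, 10↦1]  zeros at y ∈ {1, 5}
Collecting zeros: affine points = {(0, 9), (1, 9), (3, 0), (3, 5), (3, 10), (4, 4), (5, 0), (5, 3), (8, 9), (10, 1), (10, 5)}.
Total count |C(F_11)_aff| = 11.


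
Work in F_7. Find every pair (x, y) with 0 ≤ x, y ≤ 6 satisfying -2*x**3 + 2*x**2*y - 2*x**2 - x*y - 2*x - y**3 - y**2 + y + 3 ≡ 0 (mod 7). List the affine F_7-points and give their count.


Affine F_7-points: {(0, 2), (2, 4), (2, 5), (3, 3), (3, 4), (3, 6), (4, 2), (5, 4), (6, 1)}; count = 9.

For each of the 49 pairs (x, y) ∈ F_7², evaluate f(x, y) mod 7. Record the zeros.
  x = 0: [0↦3, 1↦2, 2↦0, 3↦5, 4↦4, 5↦5, 6↦2]  zeros at y ∈ {2}
  x = 1: [0↦4, 1↦4, 2↦3, 3↦2, 4↦2, 5↦4, 6↦2]  zeros at y ∈ ∅
  x = 2: [0↦3, 1↦1, 2↦5, 3↦2, 4↦0, 5↦0, 6↦3]  zeros at y ∈ {4, 5}
  x = 3: [0↦2, 1↦2, 2↦1, 3↦0, 4↦0, 5↦2, 6↦0]  zeros at y ∈ {3, 4, 6}
  x = 4: [0↦3, 1↦2, 2↦0, 3↦5, 4↦4, 5↦5, 6↦2]  zeros at y ∈ {2}
  x = 5: [0↦1, 1↦3, 2↦4, 3↦5, 4↦0, 5↦4, 6↦4]  zeros at y ∈ {4}
  x = 6: [0↦5, 1↦0, 2↦1, 3↦2, 4↦4, 5↦1, 6↦1]  zeros at y ∈ {1}
Collecting zeros: affine points = {(0, 2), (2, 4), (2, 5), (3, 3), (3, 4), (3, 6), (4, 2), (5, 4), (6, 1)}.
Total count |C(F_7)_aff| = 9.


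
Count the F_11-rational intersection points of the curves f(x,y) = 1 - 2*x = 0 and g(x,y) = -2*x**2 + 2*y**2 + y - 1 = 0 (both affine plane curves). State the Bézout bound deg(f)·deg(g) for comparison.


Common zeros: ∅; count = 0; Bézout bound = 2.

deg(f) = 1, deg(g) = 2, so Bézout bound = 2.
Scan x ∈ F_11. For each x, list the y ∈ F_11 with f(x, y) ≡ 0 and those with g(x, y) ≡ 0 (mod 11); the common zeros in that column are the intersection.
  x = 0: f ≡ 0 at y ∈ ∅; g ≡ 0 at y ∈ {6, 10}; common: ∅.
  x = 1: f ≡ 0 at y ∈ ∅; g ≡ 0 at y ∈ {1, 4}; common: ∅.
  x = 2: f ≡ 0 at y ∈ ∅; g ≡ 0 at y ∈ ∅; common: ∅.
  x = 3: f ≡ 0 at y ∈ ∅; g ≡ 0 at y ∈ ∅; common: ∅.
  x = 4: f ≡ 0 at y ∈ ∅; g ≡ 0 at y ∈ {0, 5}; common: ∅.
  x = 5: f ≡ 0 at y ∈ ∅; g ≡ 0 at y ∈ ∅; common: ∅.
  x = 6: f ≡ 0 at y ∈ {0, 1, 2, 3, 4, 5, 6, 7, 8, 9, 10}; g ≡ 0 at y ∈ ∅; common: ∅.
  x = 7: f ≡ 0 at y ∈ ∅; g ≡ 0 at y ∈ {0, 5}; common: ∅.
  x = 8: f ≡ 0 at y ∈ ∅; g ≡ 0 at y ∈ ∅; common: ∅.
  x = 9: f ≡ 0 at y ∈ ∅; g ≡ 0 at y ∈ ∅; common: ∅.
  x = 10: f ≡ 0 at y ∈ ∅; g ≡ 0 at y ∈ {1, 4}; common: ∅.
Collecting: common zeros = ∅, so the count is 0.
Comparison with the Bézout bound: 0 ≤ 2 = deg(f)·deg(g), as expected for curves with no common component (the affine F_11-count falls short of the bound because intersections may lie at infinity, over extension fields, or carry multiplicity).


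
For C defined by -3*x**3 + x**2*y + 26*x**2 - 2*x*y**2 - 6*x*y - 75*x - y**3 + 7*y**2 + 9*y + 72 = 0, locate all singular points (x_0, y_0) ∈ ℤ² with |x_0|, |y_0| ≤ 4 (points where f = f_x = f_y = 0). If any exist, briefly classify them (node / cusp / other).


Singular points: {(3, 0)}; classification: node.

Compute partial derivatives:
  f_x = -9*x**2 + 2*x*y + 52*x - 2*y**2 - 6*y - 75.
  f_y = x**2 - 4*x*y - 6*x - 3*y**2 + 14*y + 9.
Scan x_0 ∈ {−4, ..., 4}. For each x_0, f_y(x_0, y) is a polynomial in y; find its integer roots y ∈ {−4, ..., 4}, then test f_x and f at those candidates.
  x = -4: f_y(-4, y) = -3*y**2 + 30*y + 49; no integer root y with |y| ≤ 4.
  x = -3: f_y(-3, y) = -3*y**2 + 26*y + 36; no integer root y with |y| ≤ 4.
  x = -2: f_y(-2, y) = -3*y**2 + 22*y + 25; vanishes at y ∈ {-1}. (-2, -1): f_x = -207 ≠ 0.
  x = -1: f_y(-1, y) = -3*y**2 + 18*y + 16; no integer root y with |y| ≤ 4.
  x = 0: f_y(0, y) = -3*y**2 + 14*y + 9; no integer root y with |y| ≤ 4.
  x = 1: f_y(1, y) = -3*y**2 + 10*y + 4; no integer root y with |y| ≤ 4.
  x = 2: f_y(2, y) = -3*y**2 + 6*y + 1; no integer root y with |y| ≤ 4.
  x = 3: f_y(3, y) = -3*y**2 + 2*y; vanishes at y ∈ {0}. (3, 0): f_x = 0, f = 0 — SINGULAR.
  x = 4: f_y(4, y) = -3*y**2 - 2*y + 1; vanishes at y ∈ {-1}. (4, -1): f_x = -15 ≠ 0.
Only singular point on the grid: (3, 0).
Classify: substitute x = 3 + u, y = 0 + v and expand: f = -3*u**3 + u**2*v - u**2 - 2*u*v**2 - v**3 + v**2.
No constant or linear terms (consistent with a singular point). Quadratic part: -u**2 + v**2. Cubic part: -3*u**3 + u**2*v - 2*u*v**2 - v**3.
The quadratic part v**2 - u**2 = (v − u)(v + u) splits into two distinct linear factors, so there are two distinct tangent lines y − 0 = ±(x − 3) — this is a node (ordinary double point).
Classification: node.


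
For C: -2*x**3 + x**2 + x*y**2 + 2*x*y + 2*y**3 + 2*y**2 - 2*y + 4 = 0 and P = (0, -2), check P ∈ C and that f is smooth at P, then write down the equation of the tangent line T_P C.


Tangent line at P: 14*y + 28 = 0.

Step 1: f(0, -2) = 0, so P lies on C.
Step 2: partial derivatives
  f_x(x, y) = -6*x**2 + 2*x + y**2 + 2*y, f_y(x, y) = 2*x*y + 2*x + 6*y**2 + 4*y - 2.
  f_x(P) = 0, f_y(P) = 14 (gradient nonzero, so P is smooth).
Step 3: tangent line at P: 0·(x − 0) + 14·(y − -2) = 0.
Expanding: 14*y + 28 = 0.


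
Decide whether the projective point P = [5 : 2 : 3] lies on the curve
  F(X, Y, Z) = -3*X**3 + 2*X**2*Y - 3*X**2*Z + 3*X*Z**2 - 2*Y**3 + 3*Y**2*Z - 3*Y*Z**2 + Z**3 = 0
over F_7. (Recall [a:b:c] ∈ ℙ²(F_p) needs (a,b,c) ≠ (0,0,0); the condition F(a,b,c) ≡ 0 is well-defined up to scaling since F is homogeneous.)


F(5,2,3) ≡ 6 (mod 7); P is NOT on the curve.

Evaluate F(5, 2, 3) term-by-term (mod 7).
  -3*X**3 ↦ -3·125·1·1 = -375
  2*X**2*Y ↦ 2·25·2·1 = 100
  -3*X**2*Z ↦ -3·25·1·3 = -225
  3*X*Z**2 ↦ 3·5·1·9 = 135
  -2*Y**3 ↦ -2·1·8·1 = -16
  3*Y**2*Z ↦ 3·1·4·3 = 36
  -3*Y*Z**2 ↦ -3·1·2·9 = -54
  Z**3 ↦ 1·1·1·27 = 27
Sum: F(5, 2, 3) = (-375) + (100) + (-225) + (135) + (-16) + (36) + (-54) + (27) = -372.
Reducing mod 7: -372 ≡ 6 (mod 7).
Since F(a, b, c) ≡ 6 ≠ 0 (mod 7), P does NOT lie on the curve.


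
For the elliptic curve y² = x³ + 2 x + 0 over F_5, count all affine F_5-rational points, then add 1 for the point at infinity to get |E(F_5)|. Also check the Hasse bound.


Affine points = {(0, 0)}; affine count = 1; |E(F_5)| = 2.

Discriminant check: Δ ∝ 4a³ + 27b² = 4·2³ + 27·0² = 4·8 + 27·0 ≡ 2 (mod 5). Nonzero ⇒ E is nonsingular.
For each x ∈ F_5, compute rhs = x³ + 2·x + 0 mod 5, then count y ∈ F_5 with y² ≡ rhs.
  x = 0: rhs = 0, matching y values: 0 (1 points).
  x = 1: rhs = 3, matching y values: none (0 points).
  x = 2: rhs = 2, matching y values: none (0 points).
  x = 3: rhs = 3, matching y values: none (0 points).
  x = 4: rhs = 2, matching y values: none (0 points).
Total affine count: 1.
Full point count |E(F_5)| = 1 + 1 = 2.
Hasse bound: |2 − (5+1)| = |-4| = 4 ≤ 2√5 ≈ 4.4721 ✓.


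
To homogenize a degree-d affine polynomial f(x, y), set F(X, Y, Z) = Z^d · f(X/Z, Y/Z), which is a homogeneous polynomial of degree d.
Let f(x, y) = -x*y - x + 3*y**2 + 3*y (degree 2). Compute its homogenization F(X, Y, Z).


F(X, Y, Z) = -X*Y - X*Z + 3*Y**2 + 3*Y*Z

deg(f) = 2.
Substitute x = X/Z, y = Y/Z into f, then multiply by Z^2.
  monomial -1·x^1·y^1 ↦ -1·X^1·Y^1·Z^0.
  monomial -1·x^1·y^0 ↦ -1·X^1·Y^0·Z^1.
  monomial 3·x^0·y^2 ↦ 3·X^0·Y^2·Z^0.
  monomial 3·x^0·y^1 ↦ 3·X^0·Y^1·Z^1.
Collecting: F(X, Y, Z) = -X*Y - X*Z + 3*Y**2 + 3*Y*Z.


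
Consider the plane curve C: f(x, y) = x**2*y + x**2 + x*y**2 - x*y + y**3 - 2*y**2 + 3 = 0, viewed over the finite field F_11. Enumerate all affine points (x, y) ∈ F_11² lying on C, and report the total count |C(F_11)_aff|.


Affine F_11-points: {(0, 10), (1, 3), (3, 3), (5, 2), (5, 4), (8, 4), (9, 2)}; count = 7.

For each of the 121 pairs (x, y) ∈ F_11², evaluate f(x, y) mod 11. Record the zeros.
  x = 0: [0↦3, 1↦2, 2↦3, 3↦1, 4↦2, 5↦1, 6↦4, 7↦6, 8↦2, 9↦9, 10↦0]  zeros at y ∈ {10}
  x = 1: [0↦4, 1↦4, 2↦8, 3↦0, 4↦8, 5↦5, 6↦8, 7↦1, 8↦1, 9↦3, 10↦2]  zeros at y ∈ {3}
  x = 2: [0↦7, 1↦10, 2↦8, 3↦7, 4↦2, 5↦10, 6↦4, 7↦1, 8↦7, 9↦6, 10↦4]  zeros at y ∈ ∅
  x = 3: [0↦1, 1↦9, 2↦3, 3↦0, 4↦6, 5↦5, 6↦3, 7↦6, 8↦9, 9↦7, 10↦6]  zeros at y ∈ {3}
  x = 4: [0↦8, 1↦1, 2↦4, 3↦1, 4↦9, 5↦1, 6↦5, 7↦5, 8↦7, 9↦6, 10↦8]  zeros at y ∈ ∅
  x = 5: [0↦6, 1↦8, 2↦0, 3↦10, 4↦0, 5↦9, 6↦10, 7↦9, 8↦1, 9↦3, 10↦10]  zeros at y ∈ {2, 4}
  x = 6: [0↦6, 1↦8, 2↦2, 3↦5, 4↦1, 5↦7, 6↦7, 7↦7, 8↦2, 9↦9, 10↦1]  zeros at y ∈ ∅
  x = 7: [0↦8, 1↦1, 2↦10, 3↦8, 4↦1, 5↦6, 6↦7, 7↦10, 8↦10, 9↦2, 10↦3]  zeros at y ∈ ∅
  x = 8: [0↦1, 1↦9, 2↦2, 3↦8, 4↦0, 5↦6, 6↦10, 7↦7, 8↦3, 9↦4, 10↦5]  zeros at y ∈ {4}
  x = 9: [0↦7, 1↦10, 2↦0, 3↦5, 4↦9, 5↦7, 6↦5, 7↦9, 8↦3, 9↦4, 10↦7]  zeros at y ∈ {2}
  x = 10: [0↦4, 1↦4, 2↦4, 3↦10, 4↦6, 5↦9, 6↦3, 7↦5, 8↦10, 9↦2, 10↦9]  zeros at y ∈ ∅
Collecting zeros: affine points = {(0, 10), (1, 3), (3, 3), (5, 2), (5, 4), (8, 4), (9, 2)}.
Total count |C(F_11)_aff| = 7.


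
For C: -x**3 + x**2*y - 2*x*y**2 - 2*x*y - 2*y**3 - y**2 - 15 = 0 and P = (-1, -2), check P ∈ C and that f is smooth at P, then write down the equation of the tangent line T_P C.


Tangent line at P: -3*x - 25*y - 53 = 0.

Step 1: f(-1, -2) = 0, so P lies on C.
Step 2: partial derivatives
  f_x(x, y) = -3*x**2 + 2*x*y - 2*y**2 - 2*y, f_y(x, y) = x**2 - 4*x*y - 2*x - 6*y**2 - 2*y.
  f_x(P) = -3, f_y(P) = -25 (gradient nonzero, so P is smooth).
Step 3: tangent line at P: -3·(x − -1) + -25·(y − -2) = 0.
Expanding: -3*x - 25*y - 53 = 0.


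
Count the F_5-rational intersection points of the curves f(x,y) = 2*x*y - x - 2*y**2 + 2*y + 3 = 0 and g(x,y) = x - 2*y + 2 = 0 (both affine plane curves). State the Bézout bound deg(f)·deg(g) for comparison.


Common zeros: {(2, 2), (3, 0)}; count = 2; Bézout bound = 2.

deg(f) = 2, deg(g) = 1, so Bézout bound = 2.
Scan x ∈ F_5. For each x, list the y ∈ F_5 with f(x, y) ≡ 0 and those with g(x, y) ≡ 0 (mod 5); the common zeros in that column are the intersection.
  x = 0: f ≡ 0 at y ∈ ∅; g ≡ 0 at y ∈ {1}; common: ∅.
  x = 1: f ≡ 0 at y ∈ ∅; g ≡ 0 at y ∈ {4}; common: ∅.
  x = 2: f ≡ 0 at y ∈ {1, 2}; g ≡ 0 at y ∈ {2}; common: {2}.
  x = 3: f ≡ 0 at y ∈ {0, 4}; g ≡ 0 at y ∈ {0}; common: {0}.
  x = 4: f ≡ 0 at y ∈ ∅; g ≡ 0 at y ∈ {3}; common: ∅.
Collecting: common zeros = {(2, 2), (3, 0)}, so the count is 2.
Comparison with the Bézout bound: 2 ≤ 2 = deg(f)·deg(g), as expected for curves with no common component (the bound is attained).


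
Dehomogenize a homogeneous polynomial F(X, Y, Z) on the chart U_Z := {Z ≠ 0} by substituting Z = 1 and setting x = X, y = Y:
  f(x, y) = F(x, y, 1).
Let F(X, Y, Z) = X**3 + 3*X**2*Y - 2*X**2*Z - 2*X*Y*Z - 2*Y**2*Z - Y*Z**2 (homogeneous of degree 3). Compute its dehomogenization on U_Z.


f(x, y) = x**3 + 3*x**2*y - 2*x**2 - 2*x*y - 2*y**2 - y

On U_Z we set Z = 1. Each monomial c·X^i·Y^j·Z^k in F becomes c·x^i·y^j·1^k = c·x^i·y^j.
Substituting Z = 1: F(X, Y, 1) = x**3 + 3*x**2*y - 2*x**2 - 2*x*y - 2*y**2 - y.
Note: deg(f) ≤ deg(F) = 3; strict inequality happens when F is divisible by Z (lost terms).


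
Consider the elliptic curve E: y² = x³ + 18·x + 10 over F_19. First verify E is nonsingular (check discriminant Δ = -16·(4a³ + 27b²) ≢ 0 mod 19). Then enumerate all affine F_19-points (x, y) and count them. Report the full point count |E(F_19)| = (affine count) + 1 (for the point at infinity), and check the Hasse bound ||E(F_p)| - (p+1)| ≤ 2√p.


Affine points = {(2, 4), (2, 15), (5, 4), (5, 15), (6, 7), (6, 12), (7, 2), (7, 17), (8, 1), (8, 18), (11, 0), (12, 4), (12, 15), (13, 3), (13, 16), (14, 2), (14, 17), (15, 8), (15, 11), (16, 9), (16, 10), (17, 2), (17, 17)}; affine count = 23; |E(F_19)| = 24.

Discriminant check: Δ ∝ 4a³ + 27b² = 4·18³ + 27·10² = 4·5832 + 27·100 ≡ 17 (mod 19). Nonzero ⇒ E is nonsingular.
For each x ∈ F_19, compute rhs = x³ + 18·x + 10 mod 19, then count y ∈ F_19 with y² ≡ rhs.
  x = 0: rhs = 10, matching y values: none (0 points).
  x = 1: rhs = 10, matching y values: none (0 points).
  x = 2: rhs = 16, matching y values: 4, 15 (2 points).
  x = 3: rhs = 15, matching y values: none (0 points).
  x = 4: rhs = 13, matching y values: none (0 points).
  x = 5: rhs = 16, matching y values: 4, 15 (2 points).
  x = 6: rhs = 11, matching y values: 7, 12 (2 points).
  x = 7: rhs = 4, matching y values: 2, 17 (2 points).
  x = 8: rhs = 1, matching y values: 1, 18 (2 points).
  x = 9: rhs = 8, matching y values: none (0 points).
  x = 10: rhs = 12, matching y values: none (0 points).
  x = 11: rhs = 0, matching y values: 0 (1 points).
  x = 12: rhs = 16, matching y values: 4, 15 (2 points).
  x = 13: rhs = 9, matching y values: 3, 16 (2 points).
  x = 14: rhs = 4, matching y values: 2, 17 (2 points).
  x = 15: rhs = 7, matching y values: 8, 11 (2 points).
  x = 16: rhs = 5, matching y values: 9, 10 (2 points).
  x = 17: rhs = 4, matching y values: 2, 17 (2 points).
  x = 18: rhs = 10, matching y values: none (0 points).
Total affine count: 23.
Full point count |E(F_19)| = 23 + 1 = 24.
Hasse bound: |24 − (19+1)| = |4| = 4 ≤ 2√19 ≈ 8.7178 ✓.


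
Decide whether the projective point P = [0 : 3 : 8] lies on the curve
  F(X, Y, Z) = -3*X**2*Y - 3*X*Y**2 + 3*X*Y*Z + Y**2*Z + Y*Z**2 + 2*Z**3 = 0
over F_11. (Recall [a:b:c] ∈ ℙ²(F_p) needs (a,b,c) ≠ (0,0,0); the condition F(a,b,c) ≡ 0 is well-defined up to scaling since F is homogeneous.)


F(0,3,8) ≡ 1 (mod 11); P is NOT on the curve.

Evaluate F(0, 3, 8) term-by-term (mod 11).
  -3*X**2*Y ↦ -3·0·3·1 = 0
  -3*X*Y**2 ↦ -3·0·9·1 = 0
  3*X*Y*Z ↦ 3·0·3·8 = 0
  Y**2*Z ↦ 1·1·9·8 = 72
  Y*Z**2 ↦ 1·1·3·64 = 192
  2*Z**3 ↦ 2·1·1·512 = 1024
Sum: F(0, 3, 8) = (0) + (0) + (0) + (72) + (192) + (1024) = 1288.
Reducing mod 11: 1288 ≡ 1 (mod 11).
Since F(a, b, c) ≡ 1 ≠ 0 (mod 11), P does NOT lie on the curve.


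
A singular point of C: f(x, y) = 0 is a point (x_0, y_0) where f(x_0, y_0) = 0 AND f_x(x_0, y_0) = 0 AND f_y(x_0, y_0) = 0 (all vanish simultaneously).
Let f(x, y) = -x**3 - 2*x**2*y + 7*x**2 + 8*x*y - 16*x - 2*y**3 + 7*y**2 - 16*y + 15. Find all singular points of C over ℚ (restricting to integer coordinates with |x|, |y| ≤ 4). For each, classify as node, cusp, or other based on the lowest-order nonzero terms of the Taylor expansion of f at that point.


Singular points: {(2, 1)}; classification: node.

Compute partial derivatives:
  f_x = -3*x**2 - 4*x*y + 14*x + 8*y - 16.
  f_y = -2*x**2 + 8*x - 6*y**2 + 14*y - 16.
Scan x_0 ∈ {−4, ..., 4}. For each x_0, f_y(x_0, y) is a polynomial in y; find its integer roots y ∈ {−4, ..., 4}, then test f_x and f at those candidates.
  x = -4: f_y(-4, y) = -6*y**2 + 14*y - 80; no integer root y with |y| ≤ 4.
  x = -3: f_y(-3, y) = -6*y**2 + 14*y - 58; no integer root y with |y| ≤ 4.
  x = -2: f_y(-2, y) = -6*y**2 + 14*y - 40; no integer root y with |y| ≤ 4.
  x = -1: f_y(-1, y) = -6*y**2 + 14*y - 26; no integer root y with |y| ≤ 4.
  x = 0: f_y(0, y) = -6*y**2 + 14*y - 16; no integer root y with |y| ≤ 4.
  x = 1: f_y(1, y) = -6*y**2 + 14*y - 10; no integer root y with |y| ≤ 4.
  x = 2: f_y(2, y) = -6*y**2 + 14*y - 8; vanishes at y ∈ {1}. (2, 1): f_x = 0, f = 0 — SINGULAR.
  x = 3: f_y(3, y) = -6*y**2 + 14*y - 10; no integer root y with |y| ≤ 4.
  x = 4: f_y(4, y) = -6*y**2 + 14*y - 16; no integer root y with |y| ≤ 4.
Only singular point on the grid: (2, 1).
Classify: substitute x = 2 + u, y = 1 + v and expand: f = -u**3 - 2*u**2*v - u**2 - 2*v**3 + v**2.
No constant or linear terms (consistent with a singular point). Quadratic part: -u**2 + v**2. Cubic part: -u**3 - 2*u**2*v - 2*v**3.
The quadratic part v**2 - u**2 = (v − u)(v + u) splits into two distinct linear factors, so there are two distinct tangent lines y − 1 = ±(x − 2) — this is a node (ordinary double point).
Classification: node.


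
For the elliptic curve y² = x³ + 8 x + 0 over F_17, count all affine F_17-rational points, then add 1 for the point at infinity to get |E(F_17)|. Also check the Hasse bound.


Affine points = {(0, 0), (1, 3), (1, 14), (3, 0), (6, 3), (6, 14), (7, 5), (7, 12), (8, 7), (8, 10), (9, 6), (9, 11), (10, 3), (10, 14), (11, 5), (11, 12), (14, 0), (16, 5), (16, 12)}; affine count = 19; |E(F_17)| = 20.

Discriminant check: Δ ∝ 4a³ + 27b² = 4·8³ + 27·0² = 4·512 + 27·0 ≡ 8 (mod 17). Nonzero ⇒ E is nonsingular.
For each x ∈ F_17, compute rhs = x³ + 8·x + 0 mod 17, then count y ∈ F_17 with y² ≡ rhs.
  x = 0: rhs = 0, matching y values: 0 (1 points).
  x = 1: rhs = 9, matching y values: 3, 14 (2 points).
  x = 2: rhs = 7, matching y values: none (0 points).
  x = 3: rhs = 0, matching y values: 0 (1 points).
  x = 4: rhs = 11, matching y values: none (0 points).
  x = 5: rhs = 12, matching y values: none (0 points).
  x = 6: rhs = 9, matching y values: 3, 14 (2 points).
  x = 7: rhs = 8, matching y values: 5, 12 (2 points).
  x = 8: rhs = 15, matching y values: 7, 10 (2 points).
  x = 9: rhs = 2, matching y values: 6, 11 (2 points).
  x = 10: rhs = 9, matching y values: 3, 14 (2 points).
  x = 11: rhs = 8, matching y values: 5, 12 (2 points).
  x = 12: rhs = 5, matching y values: none (0 points).
  x = 13: rhs = 6, matching y values: none (0 points).
  x = 14: rhs = 0, matching y values: 0 (1 points).
  x = 15: rhs = 10, matching y values: none (0 points).
  x = 16: rhs = 8, matching y values: 5, 12 (2 points).
Total affine count: 19.
Full point count |E(F_17)| = 19 + 1 = 20.
Hasse bound: |20 − (17+1)| = |2| = 2 ≤ 2√17 ≈ 8.2462 ✓.


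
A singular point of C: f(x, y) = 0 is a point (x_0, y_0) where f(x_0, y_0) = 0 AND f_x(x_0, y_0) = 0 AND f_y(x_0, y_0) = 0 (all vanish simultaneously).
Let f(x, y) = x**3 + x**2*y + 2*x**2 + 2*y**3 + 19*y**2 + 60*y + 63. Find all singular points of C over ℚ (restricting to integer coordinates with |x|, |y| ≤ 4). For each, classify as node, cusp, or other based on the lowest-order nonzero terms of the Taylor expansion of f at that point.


Singular points: {(0, -3)}; classification: node.

Compute partial derivatives:
  f_x = 3*x**2 + 2*x*y + 4*x.
  f_y = x**2 + 6*y**2 + 38*y + 60.
Scan x_0 ∈ {−4, ..., 4}. For each x_0, f_y(x_0, y) is a polynomial in y; find its integer roots y ∈ {−4, ..., 4}, then test f_x and f at those candidates.
  x = -4: f_y(-4, y) = 6*y**2 + 38*y + 76; no integer root y with |y| ≤ 4.
  x = -3: f_y(-3, y) = 6*y**2 + 38*y + 69; no integer root y with |y| ≤ 4.
  x = -2: f_y(-2, y) = 6*y**2 + 38*y + 64; no integer root y with |y| ≤ 4.
  x = -1: f_y(-1, y) = 6*y**2 + 38*y + 61; no integer root y with |y| ≤ 4.
  x = 0: f_y(0, y) = 6*y**2 + 38*y + 60; vanishes at y ∈ {-3}. (0, -3): f_x = 0, f = 0 — SINGULAR.
  x = 1: f_y(1, y) = 6*y**2 + 38*y + 61; no integer root y with |y| ≤ 4.
  x = 2: f_y(2, y) = 6*y**2 + 38*y + 64; no integer root y with |y| ≤ 4.
  x = 3: f_y(3, y) = 6*y**2 + 38*y + 69; no integer root y with |y| ≤ 4.
  x = 4: f_y(4, y) = 6*y**2 + 38*y + 76; no integer root y with |y| ≤ 4.
Only singular point on the grid: (0, -3).
Classify: substitute x = 0 + u, y = -3 + v and expand: f = u**3 + u**2*v - u**2 + 2*v**3 + v**2.
No constant or linear terms (consistent with a singular point). Quadratic part: -u**2 + v**2. Cubic part: u**3 + u**2*v + 2*v**3.
The quadratic part v**2 - u**2 = (v − u)(v + u) splits into two distinct linear factors, so there are two distinct tangent lines y − -3 = ±(x − 0) — this is a node (ordinary double point).
Classification: node.


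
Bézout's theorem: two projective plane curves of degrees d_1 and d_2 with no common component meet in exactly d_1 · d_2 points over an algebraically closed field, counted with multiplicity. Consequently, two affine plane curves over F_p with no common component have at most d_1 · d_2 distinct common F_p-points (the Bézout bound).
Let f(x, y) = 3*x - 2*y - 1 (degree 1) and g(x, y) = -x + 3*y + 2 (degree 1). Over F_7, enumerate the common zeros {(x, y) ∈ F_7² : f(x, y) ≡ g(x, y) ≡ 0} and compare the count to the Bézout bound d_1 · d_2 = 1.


Common zeros: ∅; count = 0; Bézout bound = 1.

deg(f) = 1, deg(g) = 1, so Bézout bound = 1.
Scan x ∈ F_7. For each x, list the y ∈ F_7 with f(x, y) ≡ 0 and those with g(x, y) ≡ 0 (mod 7); the common zeros in that column are the intersection.
  x = 0: f ≡ 0 at y ∈ {3}; g ≡ 0 at y ∈ {4}; common: ∅.
  x = 1: f ≡ 0 at y ∈ {1}; g ≡ 0 at y ∈ {2}; common: ∅.
  x = 2: f ≡ 0 at y ∈ {6}; g ≡ 0 at y ∈ {0}; common: ∅.
  x = 3: f ≡ 0 at y ∈ {4}; g ≡ 0 at y ∈ {5}; common: ∅.
  x = 4: f ≡ 0 at y ∈ {2}; g ≡ 0 at y ∈ {3}; common: ∅.
  x = 5: f ≡ 0 at y ∈ {0}; g ≡ 0 at y ∈ {1}; common: ∅.
  x = 6: f ≡ 0 at y ∈ {5}; g ≡ 0 at y ∈ {6}; common: ∅.
Collecting: common zeros = ∅, so the count is 0.
Comparison with the Bézout bound: 0 ≤ 1 = deg(f)·deg(g), as expected for curves with no common component (the affine F_7-count falls short of the bound because intersections may lie at infinity, over extension fields, or carry multiplicity).
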